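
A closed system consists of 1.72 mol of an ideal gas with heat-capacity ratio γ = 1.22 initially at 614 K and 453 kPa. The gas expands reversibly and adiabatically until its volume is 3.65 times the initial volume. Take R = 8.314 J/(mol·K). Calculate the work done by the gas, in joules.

9890 J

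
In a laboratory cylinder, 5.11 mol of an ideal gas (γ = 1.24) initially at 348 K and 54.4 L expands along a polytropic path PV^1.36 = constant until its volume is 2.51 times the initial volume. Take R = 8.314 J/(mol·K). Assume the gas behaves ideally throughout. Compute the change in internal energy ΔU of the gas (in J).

P₁ = nRT₁/V₁ = 5.11×8.314×348/54.4 = 272 kPa.
Polytropic n=1.36: T₂ = T₁(V₁/V₂)^(n−1) = 348×(0.398)^0.36 = 250 K; P₂ = P₁(V₁/V₂)^n = 77.7 kPa.
For an ideal gas ΔU = nCvΔT with Cv = R/(γ−1) = 34.6 J/(mol·K).
ΔU = 5.11×34.6×(250−348) = -17400 J.

-17400 J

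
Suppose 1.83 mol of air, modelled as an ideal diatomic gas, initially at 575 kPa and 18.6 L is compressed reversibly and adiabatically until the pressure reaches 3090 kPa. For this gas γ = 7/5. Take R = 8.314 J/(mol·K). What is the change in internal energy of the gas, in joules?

16500 J

T₁ = P₁V₁/(nR) = 575×18.6/(1.83×8.314) = 703 K.
Adiabatic: T₂/T₁ = (P₂/P₁)^((γ−1)/γ) ⇒ T₂ = 703×(5.37)^0.286 = 1140 K; V₂ = 5.60 L.
For an ideal gas ΔU = nCvΔT with Cv = (5/2)R = 20.8 J/(mol·K).
ΔU = 1.83×20.8×(1140−703) = 16500 J.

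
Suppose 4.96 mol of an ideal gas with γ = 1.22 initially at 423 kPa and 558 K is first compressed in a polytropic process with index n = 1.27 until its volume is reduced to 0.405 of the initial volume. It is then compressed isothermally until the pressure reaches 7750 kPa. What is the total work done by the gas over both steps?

-75300 J

V₁ = nRT₁/P₁ = 4.96×8.314×558/423 = 54.4 L.
Step 1 — Polytropic n=1.27: T₂ = T₁(V₁/V₂)^(n−1) = 558×(2.47)^0.27 = 712 K; P₂ = P₁(V₁/V₂)^n = 1330 kPa.
W = (P₁V₁−P₂V₂)/(n−1) = (423×54.4−1330×22.0)/0.27 = -23600 J.
ΔU = nCvΔT = 4.96×37.8×(712−558) = 28900 J.
Q = ΔU + W = 5350 J.
State after step 1: P = 1330 kPa, V = 22.0 L, T = 712 K.
Step 2 — Isothermal: T stays 712 K; PV = const ⇒ V₂ = 3.79 L, P₂ = 7750 kPa.
ΔU = 0 (ideal gas, T constant).
W = nRT ln(V₂/V₁) = 4.96×8.314×712×ln(0.172) = -51700 J.
Q = ΔU + W = -51700 J.
Net over both steps: W = -75300 J, Q = -46300 J, ΔU = 28900 J.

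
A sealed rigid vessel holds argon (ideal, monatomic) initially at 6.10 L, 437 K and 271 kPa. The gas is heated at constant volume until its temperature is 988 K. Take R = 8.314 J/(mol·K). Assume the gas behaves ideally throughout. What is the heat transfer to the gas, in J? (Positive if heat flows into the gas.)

n = P₁V₁/(RT₁) = 271×6.10/(8.314×437) = 0.455 mol.
Isochoric: V stays 6.10 L; P/T = const ⇒ T₂ = 988 K, P₂ = 613 kPa.
W = 0 (no volume change).
ΔU = nCvΔT = 0.455×12.5×(988−437) = 3130 J.
Q = ΔU = 3130 J.

3130 J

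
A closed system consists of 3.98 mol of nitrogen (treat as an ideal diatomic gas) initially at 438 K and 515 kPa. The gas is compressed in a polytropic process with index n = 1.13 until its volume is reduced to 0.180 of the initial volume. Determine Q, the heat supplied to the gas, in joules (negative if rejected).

-18800 J

V₁ = nRT₁/P₁ = 3.98×8.314×438/515 = 28.1 L.
Polytropic n=1.13: T₂ = T₁(V₁/V₂)^(n−1) = 438×(5.56)^0.13 = 547 K; P₂ = P₁(V₁/V₂)^n = 3580 kPa.
W = (P₁V₁−P₂V₂)/(n−1) = (515×28.1−3580×5.07)/0.13 = -27800 J.
ΔU = nCvΔT = 3.98×20.8×(547−438) = 9050 J.
Q = ΔU + W = -18800 J.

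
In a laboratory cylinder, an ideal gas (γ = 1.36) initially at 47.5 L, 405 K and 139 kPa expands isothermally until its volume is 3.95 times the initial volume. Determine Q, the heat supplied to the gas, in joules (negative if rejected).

9070 J

n = P₁V₁/(RT₁) = 139×47.5/(8.314×405) = 1.96 mol.
Isothermal: T stays 405 K; PV = const ⇒ V₂ = 188 L, P₂ = 35.2 kPa.
ΔU = 0 (ideal gas, T constant).
W = nRT ln(V₂/V₁) = 1.96×8.314×405×ln(3.95) = 9070 J.
Q = ΔU + W = 9070 J.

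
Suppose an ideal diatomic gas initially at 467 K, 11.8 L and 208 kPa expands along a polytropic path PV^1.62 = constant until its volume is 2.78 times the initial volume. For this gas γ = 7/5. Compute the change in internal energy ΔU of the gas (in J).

-2880 J

n = P₁V₁/(RT₁) = 208×11.8/(8.314×467) = 0.632 mol.
Polytropic n=1.62: T₂ = T₁(V₁/V₂)^(n−1) = 467×(0.360)^0.62 = 248 K; P₂ = P₁(V₁/V₂)^n = 39.7 kPa.
For an ideal gas ΔU = nCvΔT with Cv = (5/2)R = 20.8 J/(mol·K).
ΔU = 0.632×20.8×(248−467) = -2880 J.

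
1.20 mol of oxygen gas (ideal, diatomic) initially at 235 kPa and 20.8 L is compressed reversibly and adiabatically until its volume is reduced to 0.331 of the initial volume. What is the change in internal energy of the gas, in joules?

6800 J

T₁ = P₁V₁/(nR) = 235×20.8/(1.20×8.314) = 490 K.
Adiabatic: TV^(γ−1) = const ⇒ T₂ = 490×(3.02)^0.400 = 762 K; PV^γ = const ⇒ P₂ = 1100 kPa.
For an ideal gas ΔU = nCvΔT with Cv = (5/2)R = 20.8 J/(mol·K).
ΔU = 1.20×20.8×(762−490) = 6800 J.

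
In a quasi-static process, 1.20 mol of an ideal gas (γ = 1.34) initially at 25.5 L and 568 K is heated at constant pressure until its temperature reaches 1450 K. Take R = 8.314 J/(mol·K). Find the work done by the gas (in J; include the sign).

8800 J

P₁ = nRT₁/V₁ = 1.20×8.314×568/25.5 = 222 kPa.
Isobaric: P stays 222 kPa; V/T = const ⇒ T₂ = 1450 K, V₂ = 65.1 L.
W = PΔV = 222×(65.1−25.5) kPa·L = 8800 J.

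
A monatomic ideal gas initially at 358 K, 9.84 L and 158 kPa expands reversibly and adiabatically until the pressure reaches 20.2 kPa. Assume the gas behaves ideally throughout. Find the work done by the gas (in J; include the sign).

1310 J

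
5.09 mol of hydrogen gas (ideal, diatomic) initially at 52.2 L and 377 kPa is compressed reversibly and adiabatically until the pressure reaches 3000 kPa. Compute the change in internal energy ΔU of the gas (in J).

39800 J

T₁ = P₁V₁/(nR) = 377×52.2/(5.09×8.314) = 465 K.
Adiabatic: T₂/T₁ = (P₂/P₁)^((γ−1)/γ) ⇒ T₂ = 465×(7.96)^0.286 = 841 K; V₂ = 11.9 L.
For an ideal gas ΔU = nCvΔT with Cv = (5/2)R = 20.8 J/(mol·K).
ΔU = 5.09×20.8×(841−465) = 39800 J.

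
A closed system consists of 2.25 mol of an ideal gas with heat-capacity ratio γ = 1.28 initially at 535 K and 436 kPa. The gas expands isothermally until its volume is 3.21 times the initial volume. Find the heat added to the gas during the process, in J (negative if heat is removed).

11700 J

V₁ = nRT₁/P₁ = 2.25×8.314×535/436 = 23.0 L.
Isothermal: T stays 535 K; PV = const ⇒ V₂ = 73.7 L, P₂ = 136 kPa.
ΔU = 0 (ideal gas, T constant).
W = nRT ln(V₂/V₁) = 2.25×8.314×535×ln(3.21) = 11700 J.
Q = ΔU + W = 11700 J.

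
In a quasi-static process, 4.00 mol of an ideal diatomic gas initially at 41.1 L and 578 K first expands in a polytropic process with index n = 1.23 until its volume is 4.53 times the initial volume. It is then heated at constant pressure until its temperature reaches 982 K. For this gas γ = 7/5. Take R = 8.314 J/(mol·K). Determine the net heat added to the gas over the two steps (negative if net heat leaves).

77200 J

P₁ = nRT₁/V₁ = 4.00×8.314×578/41.1 = 468 kPa.
Step 1 — Polytropic n=1.23: T₂ = T₁(V₁/V₂)^(n−1) = 578×(0.221)^0.23 = 408 K; P₂ = P₁(V₁/V₂)^n = 72.9 kPa.
W = (P₁V₁−P₂V₂)/(n−1) = (468×41.1−72.9×186)/0.23 = 24500 J.
ΔU = nCvΔT = 4.00×20.8×(408−578) = -14100 J.
Q = ΔU + W = 10400 J.
State after step 1: P = 72.9 kPa, V = 186 L, T = 408 K.
Step 2 — Isobaric: P stays 72.9 kPa; V/T = const ⇒ T₂ = 982 K, V₂ = 448 L.
W = PΔV = 72.9×(448−186) kPa·L = 19100 J.
ΔU = nCvΔT = 4.00×20.8×(982−408) = 47700 J.
Q = ΔU + W = nCpΔT = 66800 J.
Net over both steps: W = 43600 J, Q = 77200 J, ΔU = 33600 J.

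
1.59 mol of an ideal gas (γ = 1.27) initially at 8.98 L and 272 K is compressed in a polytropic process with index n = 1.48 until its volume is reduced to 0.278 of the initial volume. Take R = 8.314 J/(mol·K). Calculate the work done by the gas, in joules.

P₁ = nRT₁/V₁ = 1.59×8.314×272/8.98 = 400 kPa.
Polytropic n=1.48: T₂ = T₁(V₁/V₂)^(n−1) = 272×(3.60)^0.48 = 503 K; P₂ = P₁(V₁/V₂)^n = 2660 kPa.
W = (P₁V₁−P₂V₂)/(n−1) = (400×8.98−2660×2.50)/0.48 = -6360 J.

-6360 J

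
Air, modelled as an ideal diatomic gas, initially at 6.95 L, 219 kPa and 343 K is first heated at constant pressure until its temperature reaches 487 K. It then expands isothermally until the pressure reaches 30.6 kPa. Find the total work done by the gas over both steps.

n = P₁V₁/(RT₁) = 219×6.95/(8.314×343) = 0.534 mol.
Step 1 — Isobaric: P stays 219 kPa; V/T = const ⇒ T₂ = 487 K, V₂ = 9.87 L.
W = PΔV = 219×(9.87−6.95) kPa·L = 639 J.
ΔU = nCvΔT = 0.534×20.8×(487−343) = 1600 J.
Q = ΔU + W = nCpΔT = 2240 J.
State after step 1: P = 219 kPa, V = 9.87 L, T = 487 K.
Step 2 — Isothermal: T stays 487 K; PV = const ⇒ V₂ = 70.6 L, P₂ = 30.6 kPa.
ΔU = 0 (ideal gas, T constant).
W = nRT ln(V₂/V₁) = 0.534×8.314×487×ln(7.16) = 4250 J.
Q = ΔU + W = 4250 J.
Net over both steps: W = 4890 J, Q = 6490 J, ΔU = 1600 J.

4890 J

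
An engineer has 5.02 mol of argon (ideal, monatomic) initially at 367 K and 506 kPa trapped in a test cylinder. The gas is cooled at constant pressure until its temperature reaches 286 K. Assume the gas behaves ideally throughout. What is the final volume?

V₁ = nRT₁/P₁ = 5.02×8.314×367/506 = 30.3 L.
Isobaric: P stays 506 kPa; V/T = const ⇒ T₂ = 286 K, V₂ = 23.6 L.

23.6 L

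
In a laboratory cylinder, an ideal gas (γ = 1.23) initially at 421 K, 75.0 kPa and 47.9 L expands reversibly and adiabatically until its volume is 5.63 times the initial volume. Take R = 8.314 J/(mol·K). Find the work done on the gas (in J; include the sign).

-5120 J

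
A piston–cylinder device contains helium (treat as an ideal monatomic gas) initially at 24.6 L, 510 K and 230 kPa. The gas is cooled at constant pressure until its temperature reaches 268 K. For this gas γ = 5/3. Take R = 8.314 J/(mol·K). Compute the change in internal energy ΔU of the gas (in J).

-4030 J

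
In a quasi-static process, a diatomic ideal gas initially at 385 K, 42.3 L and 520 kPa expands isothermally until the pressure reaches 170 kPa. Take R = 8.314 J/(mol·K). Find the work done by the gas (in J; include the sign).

24600 J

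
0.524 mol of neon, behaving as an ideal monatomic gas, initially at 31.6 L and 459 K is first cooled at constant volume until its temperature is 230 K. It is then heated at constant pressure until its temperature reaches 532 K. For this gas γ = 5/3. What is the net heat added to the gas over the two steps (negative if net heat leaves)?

1790 J

P₁ = nRT₁/V₁ = 0.524×8.314×459/31.6 = 63.3 kPa.
Step 1 — Isochoric: V stays 31.6 L; P/T = const ⇒ T₂ = 230 K, P₂ = 31.7 kPa.
W = 0 (no volume change).
ΔU = nCvΔT = 0.524×12.5×(230−459) = -1500 J.
Q = ΔU = -1500 J.
State after step 1: P = 31.7 kPa, V = 31.6 L, T = 230 K.
Step 2 — Isobaric: P stays 31.7 kPa; V/T = const ⇒ T₂ = 532 K, V₂ = 73.1 L.
W = PΔV = 31.7×(73.1−31.6) kPa·L = 1320 J.
ΔU = nCvΔT = 0.524×12.5×(532−230) = 1970 J.
Q = ΔU + W = nCpΔT = 3290 J.
Net over both steps: W = 1320 J, Q = 1790 J, ΔU = 477 J.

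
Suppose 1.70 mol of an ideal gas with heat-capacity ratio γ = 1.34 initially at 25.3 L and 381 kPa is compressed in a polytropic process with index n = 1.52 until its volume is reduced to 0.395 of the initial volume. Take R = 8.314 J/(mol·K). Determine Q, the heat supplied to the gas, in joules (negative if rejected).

6090 J

T₁ = P₁V₁/(nR) = 381×25.3/(1.70×8.314) = 682 K.
Polytropic n=1.52: T₂ = T₁(V₁/V₂)^(n−1) = 682×(2.53)^0.52 = 1110 K; P₂ = P₁(V₁/V₂)^n = 1560 kPa.
W = (P₁V₁−P₂V₂)/(n−1) = (381×25.3−1560×9.99)/0.52 = -11500 J.
ΔU = nCvΔT = 1.70×24.5×(1110−682) = 17600 J.
Q = ΔU + W = 6090 J.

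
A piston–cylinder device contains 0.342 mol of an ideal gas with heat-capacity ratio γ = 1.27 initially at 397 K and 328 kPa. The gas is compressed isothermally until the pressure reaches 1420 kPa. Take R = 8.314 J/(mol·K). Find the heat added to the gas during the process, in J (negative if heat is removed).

V₁ = nRT₁/P₁ = 0.342×8.314×397/328 = 3.44 L.
Isothermal: T stays 397 K; PV = const ⇒ V₂ = 0.795 L, P₂ = 1420 kPa.
ΔU = 0 (ideal gas, T constant).
W = nRT ln(V₂/V₁) = 0.342×8.314×397×ln(0.231) = -1650 J.
Q = ΔU + W = -1650 J.

-1650 J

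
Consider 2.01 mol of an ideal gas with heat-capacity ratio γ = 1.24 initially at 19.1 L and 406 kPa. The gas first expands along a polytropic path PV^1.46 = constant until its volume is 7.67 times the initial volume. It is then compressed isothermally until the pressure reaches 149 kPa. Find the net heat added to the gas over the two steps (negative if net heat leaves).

-15400 J

T₁ = P₁V₁/(nR) = 406×19.1/(2.01×8.314) = 464 K.
Step 1 — Polytropic n=1.46: T₂ = T₁(V₁/V₂)^(n−1) = 464×(0.130)^0.46 = 182 K; P₂ = P₁(V₁/V₂)^n = 20.7 kPa.
W = (P₁V₁−P₂V₂)/(n−1) = (406×19.1−20.7×146)/0.46 = 10300 J.
ΔU = nCvΔT = 2.01×34.6×(182−464) = -19700 J.
Q = ΔU + W = -9400 J.
State after step 1: P = 20.7 kPa, V = 146 L, T = 182 K.
Step 2 — Isothermal: T stays 182 K; PV = const ⇒ V₂ = 20.4 L, P₂ = 149 kPa.
ΔU = 0 (ideal gas, T constant).
W = nRT ln(V₂/V₁) = 2.01×8.314×182×ln(0.139) = -5990 J.
Q = ΔU + W = -5990 J.
Net over both steps: W = 4260 J, Q = -15400 J, ΔU = -19700 J.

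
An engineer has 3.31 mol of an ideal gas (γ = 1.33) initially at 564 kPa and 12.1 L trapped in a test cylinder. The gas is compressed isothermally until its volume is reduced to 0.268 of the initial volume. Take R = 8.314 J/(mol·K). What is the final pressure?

2100 kPa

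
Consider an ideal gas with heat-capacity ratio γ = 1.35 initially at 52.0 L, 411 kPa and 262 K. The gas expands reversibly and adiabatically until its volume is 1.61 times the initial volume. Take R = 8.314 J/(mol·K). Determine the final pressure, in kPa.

216 kPa

Adiabatic: TV^(γ−1) = const ⇒ T₂ = 262×(0.621)^0.350 = 222 K; PV^γ = const ⇒ P₂ = 216 kPa.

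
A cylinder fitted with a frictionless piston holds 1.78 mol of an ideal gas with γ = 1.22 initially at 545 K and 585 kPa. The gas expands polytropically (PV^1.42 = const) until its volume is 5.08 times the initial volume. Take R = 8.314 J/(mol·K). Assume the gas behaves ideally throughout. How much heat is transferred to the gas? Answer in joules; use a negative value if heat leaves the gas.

V₁ = nRT₁/P₁ = 1.78×8.314×545/585 = 13.8 L.
Polytropic n=1.42: T₂ = T₁(V₁/V₂)^(n−1) = 545×(0.197)^0.42 = 275 K; P₂ = P₁(V₁/V₂)^n = 58.2 kPa.
W = (P₁V₁−P₂V₂)/(n−1) = (585×13.8−58.2×70.0)/0.42 = 9500 J.
ΔU = nCvΔT = 1.78×37.8×(275−545) = -18100 J.
Q = ΔU + W = -8640 J.

-8640 J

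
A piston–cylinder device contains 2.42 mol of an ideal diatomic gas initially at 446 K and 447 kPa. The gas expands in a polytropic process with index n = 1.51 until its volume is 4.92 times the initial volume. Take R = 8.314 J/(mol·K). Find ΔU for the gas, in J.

-12500 J

V₁ = nRT₁/P₁ = 2.42×8.314×446/447 = 20.1 L.
Polytropic n=1.51: T₂ = T₁(V₁/V₂)^(n−1) = 446×(0.203)^0.51 = 198 K; P₂ = P₁(V₁/V₂)^n = 40.3 kPa.
For an ideal gas ΔU = nCvΔT with Cv = (5/2)R = 20.8 J/(mol·K).
ΔU = 2.42×20.8×(198−446) = -12500 J.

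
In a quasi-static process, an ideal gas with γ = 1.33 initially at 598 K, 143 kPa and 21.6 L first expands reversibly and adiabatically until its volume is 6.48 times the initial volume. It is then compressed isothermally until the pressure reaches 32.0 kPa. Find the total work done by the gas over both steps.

2660 J

n = P₁V₁/(RT₁) = 143×21.6/(8.314×598) = 0.621 mol.
Step 1 — Adiabatic: TV^(γ−1) = const ⇒ T₂ = 598×(0.154)^0.330 = 323 K; PV^γ = const ⇒ P₂ = 11.9 kPa.
ΔU = nCvΔT = 0.621×25.2×(323−598) = -4310 J.
Q = 0 for an adiabatic process, so W = −ΔU = 4310 J.
State after step 1: P = 11.9 kPa, V = 140 L, T = 323 K.
Step 2 — Isothermal: T stays 323 K; PV = const ⇒ V₂ = 52.1 L, P₂ = 32.0 kPa.
ΔU = 0 (ideal gas, T constant).
W = nRT ln(V₂/V₁) = 0.621×8.314×323×ln(0.372) = -1650 J.
Q = ΔU + W = -1650 J.
Net over both steps: W = 2660 J, Q = -1650 J, ΔU = -4310 J.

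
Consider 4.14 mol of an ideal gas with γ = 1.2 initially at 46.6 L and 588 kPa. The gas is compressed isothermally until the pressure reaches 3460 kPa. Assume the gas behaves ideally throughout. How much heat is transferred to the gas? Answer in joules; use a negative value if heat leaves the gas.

T₁ = P₁V₁/(nR) = 588×46.6/(4.14×8.314) = 796 K.
Isothermal: T stays 796 K; PV = const ⇒ V₂ = 7.92 L, P₂ = 3460 kPa.
ΔU = 0 (ideal gas, T constant).
W = nRT ln(V₂/V₁) = 4.14×8.314×796×ln(0.170) = -48600 J.
Q = ΔU + W = -48600 J.

-48600 J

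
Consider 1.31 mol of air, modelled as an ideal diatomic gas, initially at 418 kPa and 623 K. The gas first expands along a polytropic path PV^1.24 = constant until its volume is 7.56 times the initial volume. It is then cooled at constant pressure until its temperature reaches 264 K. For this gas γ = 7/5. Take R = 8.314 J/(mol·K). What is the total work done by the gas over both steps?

9570 J

V₁ = nRT₁/P₁ = 1.31×8.314×623/418 = 16.2 L.
Step 1 — Polytropic n=1.24: T₂ = T₁(V₁/V₂)^(n−1) = 623×(0.132)^0.24 = 383 K; P₂ = P₁(V₁/V₂)^n = 34.0 kPa.
W = (P₁V₁−P₂V₂)/(n−1) = (418×16.2−34.0×123)/0.24 = 10900 J.
ΔU = nCvΔT = 1.31×20.8×(383−623) = -6520 J.
Q = ΔU + W = 4350 J.
State after step 1: P = 34.0 kPa, V = 123 L, T = 383 K.
Step 2 — Isobaric: P stays 34.0 kPa; V/T = const ⇒ T₂ = 264 K, V₂ = 84.5 L.
W = PΔV = 34.0×(84.5−123) kPa·L = -1300 J.
ΔU = nCvΔT = 1.31×20.8×(264−383) = -3250 J.
Q = ΔU + W = nCpΔT = -4550 J.
Net over both steps: W = 9570 J, Q = -202 J, ΔU = -9770 J.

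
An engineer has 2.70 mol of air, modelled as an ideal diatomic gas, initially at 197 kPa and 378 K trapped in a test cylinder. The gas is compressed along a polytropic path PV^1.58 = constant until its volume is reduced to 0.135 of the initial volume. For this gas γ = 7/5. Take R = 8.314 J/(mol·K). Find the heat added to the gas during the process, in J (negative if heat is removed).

V₁ = nRT₁/P₁ = 2.70×8.314×378/197 = 43.1 L.
Polytropic n=1.58: T₂ = T₁(V₁/V₂)^(n−1) = 378×(7.41)^0.58 = 1210 K; P₂ = P₁(V₁/V₂)^n = 4660 kPa.
W = (P₁V₁−P₂V₂)/(n−1) = (197×43.1−4660×5.81)/0.58 = -32100 J.
ΔU = nCvΔT = 2.70×20.8×(1210−378) = 46600 J.
Q = ΔU + W = 14400 J.

14400 J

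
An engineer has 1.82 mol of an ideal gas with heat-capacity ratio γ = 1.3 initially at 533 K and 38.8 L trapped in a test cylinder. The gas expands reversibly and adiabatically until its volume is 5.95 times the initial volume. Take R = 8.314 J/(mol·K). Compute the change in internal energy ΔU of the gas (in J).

P₁ = nRT₁/V₁ = 1.82×8.314×533/38.8 = 208 kPa.
Adiabatic: TV^(γ−1) = const ⇒ T₂ = 533×(0.168)^0.300 = 312 K; PV^γ = const ⇒ P₂ = 20.5 kPa.
For an ideal gas ΔU = nCvΔT with Cv = R/(γ−1) = 27.7 J/(mol·K).
ΔU = 1.82×27.7×(312−533) = -11100 J.

-11100 J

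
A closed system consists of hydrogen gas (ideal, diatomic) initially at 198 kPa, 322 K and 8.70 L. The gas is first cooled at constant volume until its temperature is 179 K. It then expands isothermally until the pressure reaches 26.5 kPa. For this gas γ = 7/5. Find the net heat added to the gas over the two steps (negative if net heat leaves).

-549 J

n = P₁V₁/(RT₁) = 198×8.70/(8.314×322) = 0.643 mol.
Step 1 — Isochoric: V stays 8.70 L; P/T = const ⇒ T₂ = 179 K, P₂ = 110 kPa.
W = 0 (no volume change).
ΔU = nCvΔT = 0.643×20.8×(179−322) = -1910 J.
Q = ΔU = -1910 J.
State after step 1: P = 110 kPa, V = 8.70 L, T = 179 K.
Step 2 — Isothermal: T stays 179 K; PV = const ⇒ V₂ = 36.1 L, P₂ = 26.5 kPa.
ΔU = 0 (ideal gas, T constant).
W = nRT ln(V₂/V₁) = 0.643×8.314×179×ln(4.15) = 1360 J.
Q = ΔU + W = 1360 J.
Net over both steps: W = 1360 J, Q = -549 J, ΔU = -1910 J.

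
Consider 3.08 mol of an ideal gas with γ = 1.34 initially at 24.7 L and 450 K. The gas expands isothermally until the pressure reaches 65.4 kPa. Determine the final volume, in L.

176 L

P₁ = nRT₁/V₁ = 3.08×8.314×450/24.7 = 467 kPa.
Isothermal: T stays 450 K; PV = const ⇒ V₂ = 176 L, P₂ = 65.4 kPa.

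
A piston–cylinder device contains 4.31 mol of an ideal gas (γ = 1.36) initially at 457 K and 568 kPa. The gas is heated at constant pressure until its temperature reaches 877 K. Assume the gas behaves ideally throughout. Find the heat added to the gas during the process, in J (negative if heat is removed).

56900 J

V₁ = nRT₁/P₁ = 4.31×8.314×457/568 = 28.8 L.
Isobaric: P stays 568 kPa; V/T = const ⇒ T₂ = 877 K, V₂ = 55.3 L.
W = PΔV = 568×(55.3−28.8) kPa·L = 15100 J.
ΔU = nCvΔT = 4.31×23.1×(877−457) = 41800 J.
Q = ΔU + W = nCpΔT = 56900 J.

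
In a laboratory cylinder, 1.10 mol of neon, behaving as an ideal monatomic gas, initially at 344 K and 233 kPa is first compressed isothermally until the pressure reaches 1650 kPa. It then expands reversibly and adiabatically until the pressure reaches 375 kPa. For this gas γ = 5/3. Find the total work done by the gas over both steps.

-4050 J

V₁ = nRT₁/P₁ = 1.10×8.314×344/233 = 13.5 L.
Step 1 — Isothermal: T stays 344 K; PV = const ⇒ V₂ = 1.91 L, P₂ = 1650 kPa.
ΔU = 0 (ideal gas, T constant).
W = nRT ln(V₂/V₁) = 1.10×8.314×344×ln(0.141) = -6160 J.
Q = ΔU + W = -6160 J.
State after step 1: P = 1650 kPa, V = 1.91 L, T = 344 K.
Step 2 — Adiabatic: T₂/T₁ = (P₂/P₁)^((γ−1)/γ) ⇒ T₂ = 344×(0.227)^0.400 = 190 K; V₂ = 4.64 L.
ΔU = nCvΔT = 1.10×12.5×(190−344) = -2110 J.
Q = 0 for an adiabatic process, so W = −ΔU = 2110 J.
Net over both steps: W = -4050 J, Q = -6160 J, ΔU = -2110 J.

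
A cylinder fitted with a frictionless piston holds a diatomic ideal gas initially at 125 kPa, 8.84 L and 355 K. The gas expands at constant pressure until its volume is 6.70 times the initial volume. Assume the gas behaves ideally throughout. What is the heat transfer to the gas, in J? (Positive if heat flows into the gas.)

n = P₁V₁/(RT₁) = 125×8.84/(8.314×355) = 0.374 mol.
Isobaric: P stays 125 kPa; V/T = const ⇒ T₂ = 2380 K, V₂ = 59.2 L.
W = PΔV = 125×(59.2−8.84) kPa·L = 6300 J.
ΔU = nCvΔT = 0.374×20.8×(2380−355) = 15700 J.
Q = ΔU + W = nCpΔT = 22000 J.

22000 J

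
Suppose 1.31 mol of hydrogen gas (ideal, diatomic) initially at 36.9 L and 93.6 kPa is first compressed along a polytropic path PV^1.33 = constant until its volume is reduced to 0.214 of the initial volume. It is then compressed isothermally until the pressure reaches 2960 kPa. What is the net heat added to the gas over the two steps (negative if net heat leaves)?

-9280 J

T₁ = P₁V₁/(nR) = 93.6×36.9/(1.31×8.314) = 317 K.
Step 1 — Polytropic n=1.33: T₂ = T₁(V₁/V₂)^(n−1) = 317×(4.67)^0.33 = 527 K; P₂ = P₁(V₁/V₂)^n = 727 kPa.
W = (P₁V₁−P₂V₂)/(n−1) = (93.6×36.9−727×7.90)/0.33 = -6940 J.
ΔU = nCvΔT = 1.31×20.8×(527−317) = 5730 J.
Q = ΔU + W = -1210 J.
State after step 1: P = 727 kPa, V = 7.90 L, T = 527 K.
Step 2 — Isothermal: T stays 527 K; PV = const ⇒ V₂ = 1.94 L, P₂ = 2960 kPa.
ΔU = 0 (ideal gas, T constant).
W = nRT ln(V₂/V₁) = 1.31×8.314×527×ln(0.246) = -8060 J.
Q = ΔU + W = -8060 J.
Net over both steps: W = -15000 J, Q = -9280 J, ΔU = 5730 J.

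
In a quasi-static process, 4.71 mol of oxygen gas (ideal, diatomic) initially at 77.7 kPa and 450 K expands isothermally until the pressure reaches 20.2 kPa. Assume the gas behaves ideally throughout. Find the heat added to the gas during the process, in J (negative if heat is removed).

V₁ = nRT₁/P₁ = 4.71×8.314×450/77.7 = 227 L.
Isothermal: T stays 450 K; PV = const ⇒ V₂ = 872 L, P₂ = 20.2 kPa.
ΔU = 0 (ideal gas, T constant).
W = nRT ln(V₂/V₁) = 4.71×8.314×450×ln(3.85) = 23700 J.
Q = ΔU + W = 23700 J.

23700 J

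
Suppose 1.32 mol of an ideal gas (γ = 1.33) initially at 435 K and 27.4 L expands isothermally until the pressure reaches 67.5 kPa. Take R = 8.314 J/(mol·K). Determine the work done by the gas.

P₁ = nRT₁/V₁ = 1.32×8.314×435/27.4 = 174 kPa.
Isothermal: T stays 435 K; PV = const ⇒ V₂ = 70.7 L, P₂ = 67.5 kPa.
W = nRT ln(V₂/V₁) = 1.32×8.314×435×ln(2.58) = 4530 J.

4530 J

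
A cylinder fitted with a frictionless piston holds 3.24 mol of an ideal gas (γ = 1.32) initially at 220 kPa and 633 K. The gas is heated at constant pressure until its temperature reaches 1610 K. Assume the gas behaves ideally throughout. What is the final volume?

197 L

V₁ = nRT₁/P₁ = 3.24×8.314×633/220 = 77.5 L.
Isobaric: P stays 220 kPa; V/T = const ⇒ T₂ = 1610 K, V₂ = 197 L.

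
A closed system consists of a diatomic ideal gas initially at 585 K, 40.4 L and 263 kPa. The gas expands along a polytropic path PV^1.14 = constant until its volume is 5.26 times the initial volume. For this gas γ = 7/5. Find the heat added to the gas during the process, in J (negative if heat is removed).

n = P₁V₁/(RT₁) = 263×40.4/(8.314×585) = 2.18 mol.
Polytropic n=1.14: T₂ = T₁(V₁/V₂)^(n−1) = 585×(0.190)^0.14 = 464 K; P₂ = P₁(V₁/V₂)^n = 39.6 kPa.
W = (P₁V₁−P₂V₂)/(n−1) = (263×40.4−39.6×213)/0.14 = 15700 J.
ΔU = nCvΔT = 2.18×20.8×(464−585) = -5510 J.
Q = ΔU + W = 10200 J.

10200 J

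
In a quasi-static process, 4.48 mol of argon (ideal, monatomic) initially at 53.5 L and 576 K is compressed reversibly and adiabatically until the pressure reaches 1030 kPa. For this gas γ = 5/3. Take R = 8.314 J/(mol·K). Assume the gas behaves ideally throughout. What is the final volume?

30.4 L

P₁ = nRT₁/V₁ = 4.48×8.314×576/53.5 = 401 kPa.
Adiabatic: T₂/T₁ = (P₂/P₁)^((γ−1)/γ) ⇒ T₂ = 576×(2.57)^0.400 = 840 K; V₂ = 30.4 L.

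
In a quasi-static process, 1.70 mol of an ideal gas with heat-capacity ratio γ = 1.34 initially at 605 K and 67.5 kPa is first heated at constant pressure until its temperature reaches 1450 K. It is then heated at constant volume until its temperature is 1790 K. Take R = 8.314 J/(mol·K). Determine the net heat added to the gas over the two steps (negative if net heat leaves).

V₁ = nRT₁/P₁ = 1.70×8.314×605/67.5 = 127 L.
Step 1 — Isobaric: P stays 67.5 kPa; V/T = const ⇒ T₂ = 1450 K, V₂ = 304 L.
W = PΔV = 67.5×(304−127) kPa·L = 11900 J.
ΔU = nCvΔT = 1.70×24.5×(1450−605) = 35100 J.
Q = ΔU + W = nCpΔT = 47100 J.
State after step 1: P = 67.5 kPa, V = 304 L, T = 1450 K.
Step 2 — Isochoric: V stays 304 L; P/T = const ⇒ T₂ = 1790 K, P₂ = 83.3 kPa.
W = 0 (no volume change).
ΔU = nCvΔT = 1.70×24.5×(1790−1450) = 14100 J.
Q = ΔU = 14100 J.
Net over both steps: W = 11900 J, Q = 61200 J, ΔU = 49300 J.

61200 J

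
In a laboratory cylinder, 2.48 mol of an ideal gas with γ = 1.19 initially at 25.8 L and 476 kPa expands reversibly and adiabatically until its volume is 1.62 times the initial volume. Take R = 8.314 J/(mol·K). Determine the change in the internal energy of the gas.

T₁ = P₁V₁/(nR) = 476×25.8/(2.48×8.314) = 596 K.
Adiabatic: TV^(γ−1) = const ⇒ T₂ = 596×(0.617)^0.190 = 543 K; PV^γ = const ⇒ P₂ = 268 kPa.
For an ideal gas ΔU = nCvΔT with Cv = R/(γ−1) = 43.8 J/(mol·K).
ΔU = 2.48×43.8×(543−596) = -5660 J.

-5660 J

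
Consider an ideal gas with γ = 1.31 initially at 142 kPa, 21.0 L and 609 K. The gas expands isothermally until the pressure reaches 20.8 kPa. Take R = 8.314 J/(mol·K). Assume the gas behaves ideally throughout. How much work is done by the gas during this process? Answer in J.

n = P₁V₁/(RT₁) = 142×21.0/(8.314×609) = 0.589 mol.
Isothermal: T stays 609 K; PV = const ⇒ V₂ = 143 L, P₂ = 20.8 kPa.
W = nRT ln(V₂/V₁) = 0.589×8.314×609×ln(6.83) = 5730 J.

5730 J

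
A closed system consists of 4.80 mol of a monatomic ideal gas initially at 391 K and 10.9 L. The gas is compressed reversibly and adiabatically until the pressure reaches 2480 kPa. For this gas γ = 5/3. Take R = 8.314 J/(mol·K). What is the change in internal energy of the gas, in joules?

P₁ = nRT₁/V₁ = 4.80×8.314×391/10.9 = 1430 kPa.
Adiabatic: T₂/T₁ = (P₂/P₁)^((γ−1)/γ) ⇒ T₂ = 391×(1.73)^0.400 = 487 K; V₂ = 7.84 L.
For an ideal gas ΔU = nCvΔT with Cv = (3/2)R = 12.5 J/(mol·K).
ΔU = 4.80×12.5×(487−391) = 5750 J.

5750 J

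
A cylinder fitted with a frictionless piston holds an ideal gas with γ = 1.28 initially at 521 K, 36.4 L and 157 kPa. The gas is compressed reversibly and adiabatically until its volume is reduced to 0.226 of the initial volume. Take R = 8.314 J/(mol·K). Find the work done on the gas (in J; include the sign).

10500 J

n = P₁V₁/(RT₁) = 157×36.4/(8.314×521) = 1.32 mol.
Adiabatic: TV^(γ−1) = const ⇒ T₂ = 521×(4.42)^0.280 = 790 K; PV^γ = const ⇒ P₂ = 1050 kPa.
ΔU = nCvΔT = 1.32×29.7×(790−521) = 10500 J.
Q = 0 for an adiabatic process, so W = −ΔU = -10500 J.
Work done on the gas = −W_by = 10500 J.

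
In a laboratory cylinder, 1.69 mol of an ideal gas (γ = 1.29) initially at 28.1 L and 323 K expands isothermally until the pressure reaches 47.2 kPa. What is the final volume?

96.2 L

P₁ = nRT₁/V₁ = 1.69×8.314×323/28.1 = 162 kPa.
Isothermal: T stays 323 K; PV = const ⇒ V₂ = 96.2 L, P₂ = 47.2 kPa.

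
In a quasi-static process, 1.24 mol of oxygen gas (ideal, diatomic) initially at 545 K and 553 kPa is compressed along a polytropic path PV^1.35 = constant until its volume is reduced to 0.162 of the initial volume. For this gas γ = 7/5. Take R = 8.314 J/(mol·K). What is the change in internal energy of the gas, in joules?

V₁ = nRT₁/P₁ = 1.24×8.314×545/553 = 10.2 L.
Polytropic n=1.35: T₂ = T₁(V₁/V₂)^(n−1) = 545×(6.17)^0.35 = 1030 K; P₂ = P₁(V₁/V₂)^n = 6450 kPa.
For an ideal gas ΔU = nCvΔT with Cv = (5/2)R = 20.8 J/(mol·K).
ΔU = 1.24×20.8×(1030−545) = 12500 J.

12500 J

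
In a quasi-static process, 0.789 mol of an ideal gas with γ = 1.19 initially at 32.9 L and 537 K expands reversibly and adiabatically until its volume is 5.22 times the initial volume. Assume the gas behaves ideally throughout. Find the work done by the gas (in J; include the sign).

5000 J

P₁ = nRT₁/V₁ = 0.789×8.314×537/32.9 = 107 kPa.
Adiabatic: TV^(γ−1) = const ⇒ T₂ = 537×(0.192)^0.190 = 392 K; PV^γ = const ⇒ P₂ = 15.0 kPa.
ΔU = nCvΔT = 0.789×43.8×(392−537) = -5000 J.
Q = 0 for an adiabatic process, so W = −ΔU = 5000 J.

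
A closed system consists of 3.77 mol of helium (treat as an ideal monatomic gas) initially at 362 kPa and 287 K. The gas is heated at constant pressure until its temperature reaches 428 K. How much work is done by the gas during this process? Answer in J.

4420 J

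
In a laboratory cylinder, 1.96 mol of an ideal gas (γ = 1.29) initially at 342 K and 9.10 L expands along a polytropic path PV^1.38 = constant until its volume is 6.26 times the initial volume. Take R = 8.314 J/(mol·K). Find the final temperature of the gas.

P₁ = nRT₁/V₁ = 1.96×8.314×342/9.10 = 612 kPa.
Polytropic n=1.38: T₂ = T₁(V₁/V₂)^(n−1) = 342×(0.160)^0.38 = 170 K; P₂ = P₁(V₁/V₂)^n = 48.7 kPa.

170 K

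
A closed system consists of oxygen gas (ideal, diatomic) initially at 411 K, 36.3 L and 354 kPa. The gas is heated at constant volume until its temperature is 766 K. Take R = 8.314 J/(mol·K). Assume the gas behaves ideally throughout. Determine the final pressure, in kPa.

660 kPa

Isochoric: V stays 36.3 L; P/T = const ⇒ T₂ = 766 K, P₂ = 660 kPa.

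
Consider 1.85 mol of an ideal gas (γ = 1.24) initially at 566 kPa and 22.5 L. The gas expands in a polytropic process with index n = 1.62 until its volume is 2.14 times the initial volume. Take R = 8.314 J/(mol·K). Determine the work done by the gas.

7720 J

T₁ = P₁V₁/(nR) = 566×22.5/(1.85×8.314) = 828 K.
Polytropic n=1.62: T₂ = T₁(V₁/V₂)^(n−1) = 828×(0.467)^0.62 = 517 K; P₂ = P₁(V₁/V₂)^n = 165 kPa.
W = (P₁V₁−P₂V₂)/(n−1) = (566×22.5−165×48.2)/0.62 = 7720 J.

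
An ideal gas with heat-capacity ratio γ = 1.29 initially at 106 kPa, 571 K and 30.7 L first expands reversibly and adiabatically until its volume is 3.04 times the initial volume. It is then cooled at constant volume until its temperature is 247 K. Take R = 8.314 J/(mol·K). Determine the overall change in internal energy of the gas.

-6370 J

n = P₁V₁/(RT₁) = 106×30.7/(8.314×571) = 0.685 mol.
Step 1 — Adiabatic: TV^(γ−1) = const ⇒ T₂ = 571×(0.329)^0.290 = 414 K; PV^γ = const ⇒ P₂ = 25.3 kPa.
ΔU = nCvΔT = 0.685×28.7×(414−571) = -3090 J.
Q = 0 for an adiabatic process, so W = −ΔU = 3090 J.
State after step 1: P = 25.3 kPa, V = 93.3 L, T = 414 K.
Step 2 — Isochoric: V stays 93.3 L; P/T = const ⇒ T₂ = 247 K, P₂ = 15.1 kPa.
W = 0 (no volume change).
ΔU = nCvΔT = 0.685×28.7×(247−414) = -3270 J.
Q = ΔU = -3270 J.
Net over both steps: W = 3090 J, Q = -3270 J, ΔU = -6370 J.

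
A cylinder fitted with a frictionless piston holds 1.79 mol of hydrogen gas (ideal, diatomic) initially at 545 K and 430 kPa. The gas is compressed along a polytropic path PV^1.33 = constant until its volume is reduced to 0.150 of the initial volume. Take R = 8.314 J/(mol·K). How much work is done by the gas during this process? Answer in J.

V₁ = nRT₁/P₁ = 1.79×8.314×545/430 = 18.9 L.
Polytropic n=1.33: T₂ = T₁(V₁/V₂)^(n−1) = 545×(6.67)^0.33 = 1020 K; P₂ = P₁(V₁/V₂)^n = 5360 kPa.
W = (P₁V₁−P₂V₂)/(n−1) = (430×18.9−5360×2.83)/0.33 = -21400 J.

-21400 J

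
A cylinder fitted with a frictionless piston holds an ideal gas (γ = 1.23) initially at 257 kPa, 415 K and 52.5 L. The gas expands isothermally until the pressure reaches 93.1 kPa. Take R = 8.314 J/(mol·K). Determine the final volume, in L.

Isothermal: T stays 415 K; PV = const ⇒ V₂ = 145 L, P₂ = 93.1 kPa.

145 L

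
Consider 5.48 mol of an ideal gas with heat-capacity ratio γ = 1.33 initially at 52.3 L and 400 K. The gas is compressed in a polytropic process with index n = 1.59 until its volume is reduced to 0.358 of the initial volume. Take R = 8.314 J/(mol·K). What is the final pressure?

P₁ = nRT₁/V₁ = 5.48×8.314×400/52.3 = 348 kPa.
Polytropic n=1.59: T₂ = T₁(V₁/V₂)^(n−1) = 400×(2.79)^0.59 = 733 K; P₂ = P₁(V₁/V₂)^n = 1780 kPa.

1780 kPa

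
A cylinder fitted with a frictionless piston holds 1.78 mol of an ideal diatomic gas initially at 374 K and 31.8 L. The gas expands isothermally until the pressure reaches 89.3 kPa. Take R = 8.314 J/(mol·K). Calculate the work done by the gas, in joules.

3690 J

P₁ = nRT₁/V₁ = 1.78×8.314×374/31.8 = 174 kPa.
Isothermal: T stays 374 K; PV = const ⇒ V₂ = 62.0 L, P₂ = 89.3 kPa.
W = nRT ln(V₂/V₁) = 1.78×8.314×374×ln(1.95) = 3690 J.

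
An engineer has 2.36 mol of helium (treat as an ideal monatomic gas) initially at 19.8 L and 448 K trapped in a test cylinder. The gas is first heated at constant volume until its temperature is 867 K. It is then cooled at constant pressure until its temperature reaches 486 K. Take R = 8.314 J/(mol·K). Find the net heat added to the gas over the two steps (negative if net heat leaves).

-6360 J

P₁ = nRT₁/V₁ = 2.36×8.314×448/19.8 = 444 kPa.
Step 1 — Isochoric: V stays 19.8 L; P/T = const ⇒ T₂ = 867 K, P₂ = 859 kPa.
W = 0 (no volume change).
ΔU = nCvΔT = 2.36×12.5×(867−448) = 12300 J.
Q = ΔU = 12300 J.
State after step 1: P = 859 kPa, V = 19.8 L, T = 867 K.
Step 2 — Isobaric: P stays 859 kPa; V/T = const ⇒ T₂ = 486 K, V₂ = 11.1 L.
W = PΔV = 859×(11.1−19.8) kPa·L = -7480 J.
ΔU = nCvΔT = 2.36×12.5×(486−867) = -11200 J.
Q = ΔU + W = nCpΔT = -18700 J.
Net over both steps: W = -7480 J, Q = -6360 J, ΔU = 1120 J.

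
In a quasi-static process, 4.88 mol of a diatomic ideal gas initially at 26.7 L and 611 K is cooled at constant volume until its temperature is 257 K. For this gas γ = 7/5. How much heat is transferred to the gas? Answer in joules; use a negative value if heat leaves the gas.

P₁ = nRT₁/V₁ = 4.88×8.314×611/26.7 = 928 kPa.
Isochoric: V stays 26.7 L; P/T = const ⇒ T₂ = 257 K, P₂ = 391 kPa.
W = 0 (no volume change).
ΔU = nCvΔT = 4.88×20.8×(257−611) = -35900 J.
Q = ΔU = -35900 J.

-35900 J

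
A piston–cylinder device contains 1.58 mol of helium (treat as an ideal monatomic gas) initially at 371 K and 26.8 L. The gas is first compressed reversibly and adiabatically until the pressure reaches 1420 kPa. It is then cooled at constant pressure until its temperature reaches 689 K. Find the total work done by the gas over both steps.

-11400 J

P₁ = nRT₁/V₁ = 1.58×8.314×371/26.8 = 182 kPa.
Step 1 — Adiabatic: T₂/T₁ = (P₂/P₁)^((γ−1)/γ) ⇒ T₂ = 371×(7.81)^0.400 = 844 K; V₂ = 7.81 L.
ΔU = nCvΔT = 1.58×12.5×(844−371) = 9320 J.
Q = 0 for an adiabatic process, so W = −ΔU = -9320 J.
State after step 1: P = 1420 kPa, V = 7.81 L, T = 844 K.
Step 2 — Isobaric: P stays 1420 kPa; V/T = const ⇒ T₂ = 689 K, V₂ = 6.37 L.
W = PΔV = 1420×(6.37−7.81) kPa·L = -2040 J.
ΔU = nCvΔT = 1.58×12.5×(689−844) = -3060 J.
Q = ΔU + W = nCpΔT = -5090 J.
Net over both steps: W = -11400 J, Q = -5090 J, ΔU = 6270 J.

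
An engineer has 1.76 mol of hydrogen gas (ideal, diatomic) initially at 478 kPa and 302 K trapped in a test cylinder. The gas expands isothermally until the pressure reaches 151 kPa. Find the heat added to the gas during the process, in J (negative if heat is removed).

V₁ = nRT₁/P₁ = 1.76×8.314×302/478 = 9.24 L.
Isothermal: T stays 302 K; PV = const ⇒ V₂ = 29.3 L, P₂ = 151 kPa.
ΔU = 0 (ideal gas, T constant).
W = nRT ln(V₂/V₁) = 1.76×8.314×302×ln(3.17) = 5090 J.
Q = ΔU + W = 5090 J.

5090 J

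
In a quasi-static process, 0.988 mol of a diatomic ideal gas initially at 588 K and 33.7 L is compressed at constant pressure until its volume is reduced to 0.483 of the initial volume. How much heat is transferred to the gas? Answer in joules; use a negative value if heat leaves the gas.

P₁ = nRT₁/V₁ = 0.988×8.314×588/33.7 = 143 kPa.
Isobaric: P stays 143 kPa; V/T = const ⇒ T₂ = 284 K, V₂ = 16.3 L.
W = PΔV = 143×(16.3−33.7) kPa·L = -2500 J.
ΔU = nCvΔT = 0.988×20.8×(284−588) = -6240 J.
Q = ΔU + W = nCpΔT = -8740 J.

-8740 J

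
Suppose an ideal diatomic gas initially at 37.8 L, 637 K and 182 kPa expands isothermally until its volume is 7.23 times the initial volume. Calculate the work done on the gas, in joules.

-13600 J

n = P₁V₁/(RT₁) = 182×37.8/(8.314×637) = 1.30 mol.
Isothermal: T stays 637 K; PV = const ⇒ V₂ = 273 L, P₂ = 25.2 kPa.
W = nRT ln(V₂/V₁) = 1.30×8.314×637×ln(7.23) = 13600 J.
Work done on the gas = −W_by = -13600 J.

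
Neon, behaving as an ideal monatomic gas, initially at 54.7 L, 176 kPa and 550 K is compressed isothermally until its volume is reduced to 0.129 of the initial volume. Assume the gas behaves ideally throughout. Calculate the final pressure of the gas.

Isothermal: T stays 550 K; PV = const ⇒ V₂ = 7.06 L, P₂ = 1360 kPa.

1360 kPa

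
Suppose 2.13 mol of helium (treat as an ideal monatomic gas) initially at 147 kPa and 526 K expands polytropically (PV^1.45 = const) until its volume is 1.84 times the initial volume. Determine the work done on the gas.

-4970 J

V₁ = nRT₁/P₁ = 2.13×8.314×526/147 = 63.4 L.
Polytropic n=1.45: T₂ = T₁(V₁/V₂)^(n−1) = 526×(0.543)^0.45 = 400 K; P₂ = P₁(V₁/V₂)^n = 60.7 kPa.
W = (P₁V₁−P₂V₂)/(n−1) = (147×63.4−60.7×117)/0.45 = 4970 J.
Work done on the gas = −W_by = -4970 J.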